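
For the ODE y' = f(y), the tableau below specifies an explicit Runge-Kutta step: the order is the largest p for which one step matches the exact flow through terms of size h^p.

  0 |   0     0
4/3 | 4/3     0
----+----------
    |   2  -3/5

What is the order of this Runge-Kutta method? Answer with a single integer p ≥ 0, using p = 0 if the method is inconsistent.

0

b = (2, -3/5)
c = (0, 4/3)
Σ b_i: 2·1 + (-3/5)·1 = 7/5 ≠ 1 ⇒ order 0.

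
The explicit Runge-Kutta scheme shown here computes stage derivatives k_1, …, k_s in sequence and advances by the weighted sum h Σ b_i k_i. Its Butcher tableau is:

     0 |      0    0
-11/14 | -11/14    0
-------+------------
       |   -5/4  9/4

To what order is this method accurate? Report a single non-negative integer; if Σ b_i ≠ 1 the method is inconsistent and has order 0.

b = (-5/4, 9/4)
c = (0, -11/14)
Σ b_i: (-5/4)·1 + 9/4·1 = 1 ✓
b·c: 9/4·(-11/14) = -99/56 ≠ 1/2 ⇒ order 1.

1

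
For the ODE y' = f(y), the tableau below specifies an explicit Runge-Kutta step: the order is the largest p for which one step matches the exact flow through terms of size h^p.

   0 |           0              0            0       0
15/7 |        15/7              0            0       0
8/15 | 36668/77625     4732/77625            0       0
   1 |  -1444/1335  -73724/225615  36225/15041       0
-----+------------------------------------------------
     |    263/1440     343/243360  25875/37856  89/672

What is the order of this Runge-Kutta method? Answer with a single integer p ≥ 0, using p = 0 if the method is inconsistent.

4

b = (263/1440, 343/243360, 25875/37856, 89/672)
c = (0, 15/7, 8/15, 1)
Ac = (0, 0, 676/5175, 52/89)
Σ b_i: 263/1440·1 + 343/243360·1 + 25875/37856·1 + 89/672·1 = 1 ✓
b·c: 343/243360·15/7 + 25875/37856·8/15 + 89/672·1 = 1/2 ✓
b·c²: 343/243360·225/49 + 25875/37856·64/225 + 89/672·1 = 1/3 ✓
b·Ac: 25875/37856·676/5175 + 89/672·52/89 = 1/6 ✓
b·c³: 343/243360·3375/343 + 25875/37856·512/3375 + 89/672·1 = 1/4 ✓
b·(c∘Ac): 25875/37856·5408/77625 + 89/672·52/89 = 1/8 ✓
b·Ac²: 25875/37856·676/2415 + 89/672·(-508/623) = 1/12 ✓
b·A²c: 89/672·28/89 = 1/24 ✓; 4 stages ⇒ order 4.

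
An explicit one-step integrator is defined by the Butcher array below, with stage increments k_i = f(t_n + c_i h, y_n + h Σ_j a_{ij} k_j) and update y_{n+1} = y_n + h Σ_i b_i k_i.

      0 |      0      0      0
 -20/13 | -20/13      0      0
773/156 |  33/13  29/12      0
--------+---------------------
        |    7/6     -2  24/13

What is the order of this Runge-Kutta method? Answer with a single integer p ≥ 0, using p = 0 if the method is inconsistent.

b = (7/6, -2, 24/13)
c = (0, -20/13, 773/156)
Ac = (0, 0, -145/39)
Σ b_i: 7/6·1 + (-2)·1 + 24/13·1 = 79/78 ≠ 1 ⇒ order 0.

0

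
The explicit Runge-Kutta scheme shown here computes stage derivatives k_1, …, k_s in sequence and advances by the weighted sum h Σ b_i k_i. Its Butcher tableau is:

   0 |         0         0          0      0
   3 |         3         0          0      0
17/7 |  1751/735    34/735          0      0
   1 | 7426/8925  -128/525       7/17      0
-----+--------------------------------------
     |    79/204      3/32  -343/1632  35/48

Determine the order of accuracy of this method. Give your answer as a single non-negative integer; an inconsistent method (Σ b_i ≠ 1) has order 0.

b = (79/204, 3/32, -343/1632, 35/48)
c = (0, 3, 17/7, 1)
Ac = (0, 0, 34/245, 47/175)
Σ b_i: 79/204·1 + 3/32·1 + (-343/1632)·1 + 35/48·1 = 1 ✓
b·c: 3/32·3 + (-343/1632)·17/7 + 35/48·1 = 1/2 ✓
b·c²: 3/32·9 + (-343/1632)·289/49 + 35/48·1 = 1/3 ✓
b·Ac: (-343/1632)·34/245 + 35/48·47/175 = 1/6 ✓
b·c³: 3/32·27 + (-343/1632)·4913/343 + 35/48·1 = 1/4 ✓
b·(c∘Ac): (-343/1632)·578/1715 + 35/48·47/175 = 1/8 ✓
b·Ac²: (-343/1632)·102/245 + 35/48·41/175 = 1/12 ✓
b·A²c: 35/48·2/35 = 1/24 ✓; 4 stages ⇒ order 4.

4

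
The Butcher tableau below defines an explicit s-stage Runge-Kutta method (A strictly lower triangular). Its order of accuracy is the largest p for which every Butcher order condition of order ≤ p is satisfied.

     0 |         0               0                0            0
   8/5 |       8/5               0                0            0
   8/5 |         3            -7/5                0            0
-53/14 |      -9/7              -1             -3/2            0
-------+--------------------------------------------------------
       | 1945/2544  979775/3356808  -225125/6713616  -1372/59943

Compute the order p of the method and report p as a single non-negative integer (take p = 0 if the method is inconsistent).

3

b = (1945/2544, 979775/3356808, -225125/6713616, -1372/59943)
c = (0, 8/5, 8/5, -53/14)
Ac = (0, 0, -56/25, -4)
Σ b_i: 1945/2544·1 + 979775/3356808·1 + (-225125/6713616)·1 + (-1372/59943)·1 = 1 ✓
b·c: 979775/3356808·8/5 + (-225125/6713616)·8/5 + (-1372/59943)·(-53/14) = 1/2 ✓
b·c²: 979775/3356808·64/25 + (-225125/6713616)·64/25 + (-1372/59943)·2809/196 = 1/3 ✓
b·Ac: (-225125/6713616)·(-56/25) + (-1372/59943)·(-4) = 1/6 ✓
b·c³: 979775/3356808·512/125 + (-225125/6713616)·512/125 + (-1372/59943)·(-148877/2744) = 23/10 ≠ 1/4 ⇒ order 3.
b·(c∘Ac): (-225125/6713616)·(-448/125) + (-1372/59943)·106/7 = -12/53 ≠ 1/8
b·Ac²: (-225125/6713616)·(-448/125) + (-1372/59943)·(-32/5) = 4/15 ≠ 1/12
b·A²c: (-1372/59943)·84/25 = -38416/499525 ≠ 1/24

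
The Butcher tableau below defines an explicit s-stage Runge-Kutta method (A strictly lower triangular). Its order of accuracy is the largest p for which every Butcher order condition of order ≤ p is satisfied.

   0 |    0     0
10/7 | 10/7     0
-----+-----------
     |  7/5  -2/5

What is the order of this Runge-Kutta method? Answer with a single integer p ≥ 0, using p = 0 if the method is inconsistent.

1

b = (7/5, -2/5)
c = (0, 10/7)
Σ b_i: 7/5·1 + (-2/5)·1 = 1 ✓
b·c: (-2/5)·10/7 = -4/7 ≠ 1/2 ⇒ order 1.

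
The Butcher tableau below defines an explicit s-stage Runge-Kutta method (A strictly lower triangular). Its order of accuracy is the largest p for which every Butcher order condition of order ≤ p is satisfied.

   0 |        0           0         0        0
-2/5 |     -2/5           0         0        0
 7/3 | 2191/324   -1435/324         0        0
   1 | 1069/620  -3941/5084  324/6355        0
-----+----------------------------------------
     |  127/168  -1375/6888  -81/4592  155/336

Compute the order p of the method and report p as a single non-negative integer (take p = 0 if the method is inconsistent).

b = (127/168, -1375/6888, -81/4592, 155/336)
c = (0, -2/5, 7/3, 1)
Ac = (0, 0, 287/162, 133/310)
Σ b_i: 127/168·1 + (-1375/6888)·1 + (-81/4592)·1 + 155/336·1 = 1 ✓
b·c: (-1375/6888)·(-2/5) + (-81/4592)·7/3 + 155/336·1 = 1/2 ✓
b·c²: (-1375/6888)·4/25 + (-81/4592)·49/9 + 155/336·1 = 1/3 ✓
b·Ac: (-81/4592)·287/162 + 155/336·133/310 = 1/6 ✓
b·c³: (-1375/6888)·(-8/125) + (-81/4592)·343/27 + 155/336·1 = 1/4 ✓
b·(c∘Ac): (-81/4592)·2009/486 + 155/336·133/310 = 1/8 ✓
b·Ac²: (-81/4592)·(-287/405) + 155/336·119/775 = 1/12 ✓
b·A²c: 155/336·14/155 = 1/24 ✓; 4 stages ⇒ order 4.

4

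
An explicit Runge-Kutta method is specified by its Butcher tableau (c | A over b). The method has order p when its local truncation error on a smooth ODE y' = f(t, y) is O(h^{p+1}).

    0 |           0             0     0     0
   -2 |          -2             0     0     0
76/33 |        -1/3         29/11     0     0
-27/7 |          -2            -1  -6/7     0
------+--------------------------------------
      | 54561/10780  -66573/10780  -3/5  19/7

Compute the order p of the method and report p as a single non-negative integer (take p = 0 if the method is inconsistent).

2

b = (54561/10780, -66573/10780, -3/5, 19/7)
c = (0, -2, 76/33, -27/7)
Ac = (0, 0, -58/11, 2/77)
Σ b_i: 54561/10780·1 + (-66573/10780)·1 + (-3/5)·1 + 19/7·1 = 1 ✓
b·c: (-66573/10780)·(-2) + (-3/5)·76/33 + 19/7·(-27/7) = 1/2 ✓
b·c²: (-66573/10780)·4 + (-3/5)·5776/1089 + 19/7·729/49 = 7780034/622545 ≠ 1/3 ⇒ order 2.
b·Ac: (-3/5)·(-58/11) + 19/7·2/77 = 8716/2695 ≠ 1/6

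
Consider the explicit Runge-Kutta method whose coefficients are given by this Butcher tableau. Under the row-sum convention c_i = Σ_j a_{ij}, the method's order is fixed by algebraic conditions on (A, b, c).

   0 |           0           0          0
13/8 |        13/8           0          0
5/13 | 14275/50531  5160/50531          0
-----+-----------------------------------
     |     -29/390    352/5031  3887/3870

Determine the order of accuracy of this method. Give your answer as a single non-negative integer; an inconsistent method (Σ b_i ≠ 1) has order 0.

b = (-29/390, 352/5031, 3887/3870)
c = (0, 13/8, 5/13)
Ac = (0, 0, 645/3887)
Σ b_i: (-29/390)·1 + 352/5031·1 + 3887/3870·1 = 1 ✓
b·c: 352/5031·13/8 + 3887/3870·5/13 = 1/2 ✓
b·c²: 352/5031·169/64 + 3887/3870·25/169 = 1/3 ✓
b·Ac: 3887/3870·645/3887 = 1/6 ✓; 3 stages ⇒ order 3.

3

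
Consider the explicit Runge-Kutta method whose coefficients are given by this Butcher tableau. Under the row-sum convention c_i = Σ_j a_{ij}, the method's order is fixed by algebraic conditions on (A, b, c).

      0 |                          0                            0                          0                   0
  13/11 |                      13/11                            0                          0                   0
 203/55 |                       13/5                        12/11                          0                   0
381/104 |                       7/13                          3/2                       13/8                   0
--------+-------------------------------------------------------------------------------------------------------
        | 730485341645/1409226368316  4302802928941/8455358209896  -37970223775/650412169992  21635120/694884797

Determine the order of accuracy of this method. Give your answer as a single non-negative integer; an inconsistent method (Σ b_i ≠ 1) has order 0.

3

b = (730485341645/1409226368316, 4302802928941/8455358209896, -37970223775/650412169992, 21635120/694884797)
c = (0, 13/11, 203/55, 381/104)
Ac = (0, 0, 156/121, 3419/440)
Σ b_i: 730485341645/1409226368316·1 + 4302802928941/8455358209896·1 + (-37970223775/650412169992)·1 + 21635120/694884797·1 = 1 ✓
b·c: 4302802928941/8455358209896·13/11 + (-37970223775/650412169992)·203/55 + 21635120/694884797·381/104 = 1/2 ✓
b·c²: 4302802928941/8455358209896·169/121 + (-37970223775/650412169992)·41209/3025 + 21635120/694884797·145161/10816 = 1/3 ✓
b·Ac: (-37970223775/650412169992)·156/121 + 21635120/694884797·3419/440 = 1/6 ✓
b·c³: 4302802928941/8455358209896·2197/1331 + (-37970223775/650412169992)·8365427/166375 + 21635120/694884797·55306341/1124864 = -3850386946865683/6820655622649440 ≠ 1/4 ⇒ order 3.
b·(c∘Ac): (-37970223775/650412169992)·31668/6655 + 21635120/694884797·100203/3520 = 613971082631/1008972725244 ≠ 1/8
b·Ac²: (-37970223775/650412169992)·2028/1331 + 21635120/694884797·586417/24200 = 1678710820631/2522431813110 ≠ 1/12
b·A²c: 21635120/694884797·507/242 = 5484502920/84081060437 ≠ 1/24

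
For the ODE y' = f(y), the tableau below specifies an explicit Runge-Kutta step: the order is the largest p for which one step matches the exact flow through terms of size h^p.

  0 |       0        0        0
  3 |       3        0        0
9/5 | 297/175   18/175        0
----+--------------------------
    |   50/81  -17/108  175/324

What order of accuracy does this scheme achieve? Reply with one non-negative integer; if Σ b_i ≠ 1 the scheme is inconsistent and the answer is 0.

b = (50/81, -17/108, 175/324)
c = (0, 3, 9/5)
Ac = (0, 0, 54/175)
Σ b_i: 50/81·1 + (-17/108)·1 + 175/324·1 = 1 ✓
b·c: (-17/108)·3 + 175/324·9/5 = 1/2 ✓
b·c²: (-17/108)·9 + 175/324·81/25 = 1/3 ✓
b·Ac: 175/324·54/175 = 1/6 ✓; 3 stages ⇒ order 3.

3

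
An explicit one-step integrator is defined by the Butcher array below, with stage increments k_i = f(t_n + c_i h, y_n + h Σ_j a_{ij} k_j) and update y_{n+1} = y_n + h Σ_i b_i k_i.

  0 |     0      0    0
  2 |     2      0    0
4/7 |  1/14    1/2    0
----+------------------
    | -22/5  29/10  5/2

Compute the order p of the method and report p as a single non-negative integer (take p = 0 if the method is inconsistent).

1

b = (-22/5, 29/10, 5/2)
c = (0, 2, 4/7)
Ac = (0, 0, 1)
Σ b_i: (-22/5)·1 + 29/10·1 + 5/2·1 = 1 ✓
b·c: 29/10·2 + 5/2·4/7 = 253/35 ≠ 1/2 ⇒ order 1.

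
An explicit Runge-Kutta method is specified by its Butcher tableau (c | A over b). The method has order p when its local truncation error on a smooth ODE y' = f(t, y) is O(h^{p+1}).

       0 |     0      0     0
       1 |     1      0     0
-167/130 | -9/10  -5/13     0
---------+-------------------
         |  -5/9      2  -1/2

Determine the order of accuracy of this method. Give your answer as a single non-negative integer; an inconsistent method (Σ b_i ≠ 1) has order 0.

b = (-5/9, 2, -1/2)
c = (0, 1, -167/130)
Ac = (0, 0, -5/13)
Σ b_i: (-5/9)·1 + 2·1 + (-1/2)·1 = 17/18 ≠ 1 ⇒ order 0.

0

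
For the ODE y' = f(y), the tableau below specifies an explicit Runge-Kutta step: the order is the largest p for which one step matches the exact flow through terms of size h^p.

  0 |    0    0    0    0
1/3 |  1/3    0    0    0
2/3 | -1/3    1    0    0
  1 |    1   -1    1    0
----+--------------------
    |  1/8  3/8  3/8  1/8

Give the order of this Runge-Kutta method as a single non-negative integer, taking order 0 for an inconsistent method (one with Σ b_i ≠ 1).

4

b = (1/8, 3/8, 3/8, 1/8)
c = (0, 1/3, 2/3, 1)
Ac = (0, 0, 1/3, 1/3)
Σ b_i: 1/8·1 + 3/8·1 + 3/8·1 + 1/8·1 = 1 ✓
b·c: 3/8·1/3 + 3/8·2/3 + 1/8·1 = 1/2 ✓
b·c²: 3/8·1/9 + 3/8·4/9 + 1/8·1 = 1/3 ✓
b·Ac: 3/8·1/3 + 1/8·1/3 = 1/6 ✓
b·c³: 3/8·1/27 + 3/8·8/27 + 1/8·1 = 1/4 ✓
b·(c∘Ac): 3/8·2/9 + 1/8·1/3 = 1/8 ✓
b·Ac²: 3/8·1/9 + 1/8·1/3 = 1/12 ✓
b·A²c: 1/8·1/3 = 1/24 ✓; 4 stages ⇒ order 4.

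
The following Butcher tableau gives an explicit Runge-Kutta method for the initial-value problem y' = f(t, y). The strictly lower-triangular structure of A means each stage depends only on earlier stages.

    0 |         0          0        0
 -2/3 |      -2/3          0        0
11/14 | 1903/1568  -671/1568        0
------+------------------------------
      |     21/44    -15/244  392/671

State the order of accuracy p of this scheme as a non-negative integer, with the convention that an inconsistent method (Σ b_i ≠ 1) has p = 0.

b = (21/44, -15/244, 392/671)
c = (0, -2/3, 11/14)
Ac = (0, 0, 671/2352)
Σ b_i: 21/44·1 + (-15/244)·1 + 392/671·1 = 1 ✓
b·c: (-15/244)·(-2/3) + 392/671·11/14 = 1/2 ✓
b·c²: (-15/244)·4/9 + 392/671·121/196 = 1/3 ✓
b·Ac: 392/671·671/2352 = 1/6 ✓; 3 stages ⇒ order 3.

3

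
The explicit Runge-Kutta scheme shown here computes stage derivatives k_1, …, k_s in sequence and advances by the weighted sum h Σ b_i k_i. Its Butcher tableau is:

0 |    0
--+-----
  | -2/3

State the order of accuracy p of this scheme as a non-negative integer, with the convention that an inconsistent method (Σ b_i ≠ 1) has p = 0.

0

b = (-2/3)
c = (0)
Σ b_i: (-2/3)·1 = -2/3 ≠ 1 ⇒ order 0.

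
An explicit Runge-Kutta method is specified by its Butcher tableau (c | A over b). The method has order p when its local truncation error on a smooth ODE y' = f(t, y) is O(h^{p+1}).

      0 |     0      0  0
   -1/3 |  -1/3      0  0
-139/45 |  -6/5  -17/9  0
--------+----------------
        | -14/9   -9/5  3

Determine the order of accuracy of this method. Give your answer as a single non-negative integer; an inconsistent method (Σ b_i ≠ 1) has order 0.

b = (-14/9, -9/5, 3)
c = (0, -1/3, -139/45)
Ac = (0, 0, 17/27)
Σ b_i: (-14/9)·1 + (-9/5)·1 + 3·1 = -16/45 ≠ 1 ⇒ order 0.

0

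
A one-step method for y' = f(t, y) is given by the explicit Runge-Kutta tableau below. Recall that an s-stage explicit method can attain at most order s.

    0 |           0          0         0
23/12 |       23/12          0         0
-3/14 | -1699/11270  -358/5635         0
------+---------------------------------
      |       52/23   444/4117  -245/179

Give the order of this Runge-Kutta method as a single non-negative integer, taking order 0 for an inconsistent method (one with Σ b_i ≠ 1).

b = (52/23, 444/4117, -245/179)
c = (0, 23/12, -3/14)
Ac = (0, 0, -179/1470)
Σ b_i: 52/23·1 + 444/4117·1 + (-245/179)·1 = 1 ✓
b·c: 444/4117·23/12 + (-245/179)·(-3/14) = 1/2 ✓
b·c²: 444/4117·529/144 + (-245/179)·9/196 = 1/3 ✓
b·Ac: (-245/179)·(-179/1470) = 1/6 ✓; 3 stages ⇒ order 3.

3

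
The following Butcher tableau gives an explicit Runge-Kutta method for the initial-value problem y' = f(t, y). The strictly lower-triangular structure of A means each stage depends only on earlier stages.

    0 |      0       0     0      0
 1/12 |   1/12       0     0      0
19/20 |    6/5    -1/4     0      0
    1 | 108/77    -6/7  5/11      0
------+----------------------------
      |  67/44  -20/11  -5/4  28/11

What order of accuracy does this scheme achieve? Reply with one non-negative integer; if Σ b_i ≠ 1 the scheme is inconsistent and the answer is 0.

b = (67/44, -20/11, -5/4, 28/11)
c = (0, 1/12, 19/20, 1)
Ac = (0, 0, -1/48, 111/308)
Σ b_i: 67/44·1 + (-20/11)·1 + (-5/4)·1 + 28/11·1 = 1 ✓
b·c: (-20/11)·1/12 + (-5/4)·19/20 + 28/11·1 = 637/528 ≠ 1/2 ⇒ order 1.

1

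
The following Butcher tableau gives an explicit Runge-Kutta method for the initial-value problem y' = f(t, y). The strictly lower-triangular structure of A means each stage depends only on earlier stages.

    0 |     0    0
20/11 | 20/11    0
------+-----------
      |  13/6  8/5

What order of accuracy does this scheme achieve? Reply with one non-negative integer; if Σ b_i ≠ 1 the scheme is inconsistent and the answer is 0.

b = (13/6, 8/5)
c = (0, 20/11)
Σ b_i: 13/6·1 + 8/5·1 = 113/30 ≠ 1 ⇒ order 0.

0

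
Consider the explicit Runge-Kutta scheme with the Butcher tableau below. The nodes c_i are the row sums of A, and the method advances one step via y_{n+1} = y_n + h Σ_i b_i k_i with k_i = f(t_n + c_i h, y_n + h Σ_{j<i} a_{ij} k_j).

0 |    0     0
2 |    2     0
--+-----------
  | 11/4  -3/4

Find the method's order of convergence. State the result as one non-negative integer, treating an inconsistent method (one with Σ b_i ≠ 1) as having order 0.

0

b = (11/4, -3/4)
c = (0, 2)
Σ b_i: 11/4·1 + (-3/4)·1 = 2 ≠ 1 ⇒ order 0.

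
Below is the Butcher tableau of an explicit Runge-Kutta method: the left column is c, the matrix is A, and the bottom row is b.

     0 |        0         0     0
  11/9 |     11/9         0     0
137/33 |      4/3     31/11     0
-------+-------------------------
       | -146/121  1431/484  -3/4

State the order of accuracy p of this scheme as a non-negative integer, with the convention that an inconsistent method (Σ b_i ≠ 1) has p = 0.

2

b = (-146/121, 1431/484, -3/4)
c = (0, 11/9, 137/33)
Ac = (0, 0, 31/9)
Σ b_i: (-146/121)·1 + 1431/484·1 + (-3/4)·1 = 1 ✓
b·c: 1431/484·11/9 + (-3/4)·137/33 = 1/2 ✓
b·c²: 1431/484·121/81 + (-3/4)·18769/1089 = -3089/363 ≠ 1/3 ⇒ order 2.
b·Ac: (-3/4)·31/9 = -31/12 ≠ 1/6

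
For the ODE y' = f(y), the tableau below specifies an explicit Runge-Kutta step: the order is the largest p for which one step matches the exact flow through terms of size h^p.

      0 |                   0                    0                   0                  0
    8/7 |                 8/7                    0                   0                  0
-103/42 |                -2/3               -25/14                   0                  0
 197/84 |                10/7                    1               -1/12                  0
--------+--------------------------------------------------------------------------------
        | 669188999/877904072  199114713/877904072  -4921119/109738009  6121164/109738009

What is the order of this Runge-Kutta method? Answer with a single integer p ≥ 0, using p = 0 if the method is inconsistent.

3

b = (669188999/877904072, 199114713/877904072, -4921119/109738009, 6121164/109738009)
c = (0, 8/7, -103/42, 197/84)
Ac = (0, 0, -100/49, 97/72)
Σ b_i: 669188999/877904072·1 + 199114713/877904072·1 + (-4921119/109738009)·1 + 6121164/109738009·1 = 1 ✓
b·c: 199114713/877904072·8/7 + (-4921119/109738009)·(-103/42) + 6121164/109738009·197/84 = 1/2 ✓
b·c²: 199114713/877904072·64/49 + (-4921119/109738009)·10609/1764 + 6121164/109738009·38809/7056 = 1/3 ✓
b·Ac: (-4921119/109738009)·(-100/49) + 6121164/109738009·97/72 = 1/6 ✓
b·c³: 199114713/877904072·512/343 + (-4921119/109738009)·(-1092727/74088) + 6121164/109738009·7645373/592704 = 1331411822933/774311391504 ≠ 1/4 ⇒ order 3.
b·(c∘Ac): (-4921119/109738009)·5150/1029 + 6121164/109738009·19109/6048 = -2665828027/55307956536 ≠ 1/8
b·Ac²: (-4921119/109738009)·(-800/343) + 6121164/109738009·17039/21168 = 4134061769/27653978268 ≠ 1/12
b·A²c: 6121164/109738009·25/147 = 7287100/768166063 ≠ 1/24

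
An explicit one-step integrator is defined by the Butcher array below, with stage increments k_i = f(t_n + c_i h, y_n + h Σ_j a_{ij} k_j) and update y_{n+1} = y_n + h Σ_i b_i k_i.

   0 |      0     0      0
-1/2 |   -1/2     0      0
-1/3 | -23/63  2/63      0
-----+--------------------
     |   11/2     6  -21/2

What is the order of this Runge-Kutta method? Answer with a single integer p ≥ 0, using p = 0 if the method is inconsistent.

3

b = (11/2, 6, -21/2)
c = (0, -1/2, -1/3)
Ac = (0, 0, -1/63)
Σ b_i: 11/2·1 + 6·1 + (-21/2)·1 = 1 ✓
b·c: 6·(-1/2) + (-21/2)·(-1/3) = 1/2 ✓
b·c²: 6·1/4 + (-21/2)·1/9 = 1/3 ✓
b·Ac: (-21/2)·(-1/63) = 1/6 ✓; 3 stages ⇒ order 3.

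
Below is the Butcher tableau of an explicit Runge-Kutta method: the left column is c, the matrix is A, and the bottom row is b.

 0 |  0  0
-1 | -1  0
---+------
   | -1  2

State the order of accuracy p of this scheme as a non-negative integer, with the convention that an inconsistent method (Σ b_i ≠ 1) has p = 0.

b = (-1, 2)
c = (0, -1)
Σ b_i: (-1)·1 + 2·1 = 1 ✓
b·c: 2·(-1) = -2 ≠ 1/2 ⇒ order 1.

1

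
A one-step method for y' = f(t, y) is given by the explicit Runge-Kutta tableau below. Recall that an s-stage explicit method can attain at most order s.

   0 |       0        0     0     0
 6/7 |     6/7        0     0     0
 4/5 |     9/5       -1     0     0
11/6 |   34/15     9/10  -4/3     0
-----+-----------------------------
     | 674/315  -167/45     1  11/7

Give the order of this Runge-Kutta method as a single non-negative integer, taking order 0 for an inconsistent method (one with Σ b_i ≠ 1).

b = (674/315, -167/45, 1, 11/7)
c = (0, 6/7, 4/5, 11/6)
Ac = (0, 0, -6/7, -31/105)
Σ b_i: 674/315·1 + (-167/45)·1 + 1·1 + 11/7·1 = 1 ✓
b·c: (-167/45)·6/7 + 1·4/5 + 11/7·11/6 = 1/2 ✓
b·c²: (-167/45)·36/49 + 1·16/25 + 11/7·121/36 = 140909/44100 ≠ 1/3 ⇒ order 2.
b·Ac: 1·(-6/7) + 11/7·(-31/105) = -971/735 ≠ 1/6

2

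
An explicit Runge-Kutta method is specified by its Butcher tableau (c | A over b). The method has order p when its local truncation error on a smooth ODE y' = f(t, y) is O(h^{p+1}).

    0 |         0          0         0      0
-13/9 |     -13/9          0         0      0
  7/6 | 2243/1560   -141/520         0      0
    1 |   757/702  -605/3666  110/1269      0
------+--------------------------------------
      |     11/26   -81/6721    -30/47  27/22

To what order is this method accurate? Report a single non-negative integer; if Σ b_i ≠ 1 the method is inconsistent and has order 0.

4

b = (11/26, -81/6721, -30/47, 27/22)
c = (0, -13/9, 7/6, 1)
Ac = (0, 0, 47/120, 55/162)
Σ b_i: 11/26·1 + (-81/6721)·1 + (-30/47)·1 + 27/22·1 = 1 ✓
b·c: (-81/6721)·(-13/9) + (-30/47)·7/6 + 27/22·1 = 1/2 ✓
b·c²: (-81/6721)·169/81 + (-30/47)·49/36 + 27/22·1 = 1/3 ✓
b·Ac: (-30/47)·47/120 + 27/22·55/162 = 1/6 ✓
b·c³: (-81/6721)·(-2197/729) + (-30/47)·343/216 + 27/22·1 = 1/4 ✓
b·(c∘Ac): (-30/47)·329/720 + 27/22·55/162 = 1/8 ✓
b·Ac²: (-30/47)·(-611/1080) + 27/22·(-55/243) = 1/12 ✓
b·A²c: 27/22·11/324 = 1/24 ✓; 4 stages ⇒ order 4.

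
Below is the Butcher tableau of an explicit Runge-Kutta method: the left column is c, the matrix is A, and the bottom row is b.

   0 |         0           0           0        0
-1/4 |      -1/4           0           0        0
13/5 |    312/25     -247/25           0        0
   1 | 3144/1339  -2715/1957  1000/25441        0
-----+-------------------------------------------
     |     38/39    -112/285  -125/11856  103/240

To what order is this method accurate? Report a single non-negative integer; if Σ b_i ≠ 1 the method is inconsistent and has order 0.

4

b = (38/39, -112/285, -125/11856, 103/240)
c = (0, -1/4, 13/5, 1)
Ac = (0, 0, 247/100, 185/412)
Σ b_i: 38/39·1 + (-112/285)·1 + (-125/11856)·1 + 103/240·1 = 1 ✓
b·c: (-112/285)·(-1/4) + (-125/11856)·13/5 + 103/240·1 = 1/2 ✓
b·c²: (-112/285)·1/16 + (-125/11856)·169/25 + 103/240·1 = 1/3 ✓
b·Ac: (-125/11856)·247/100 + 103/240·185/412 = 1/6 ✓
b·c³: (-112/285)·(-1/64) + (-125/11856)·2197/125 + 103/240·1 = 1/4 ✓
b·(c∘Ac): (-125/11856)·3211/500 + 103/240·185/412 = 1/8 ✓
b·Ac²: (-125/11856)·(-247/400) + 103/240·295/1648 = 1/12 ✓
b·A²c: 103/240·10/103 = 1/24 ✓; 4 stages ⇒ order 4.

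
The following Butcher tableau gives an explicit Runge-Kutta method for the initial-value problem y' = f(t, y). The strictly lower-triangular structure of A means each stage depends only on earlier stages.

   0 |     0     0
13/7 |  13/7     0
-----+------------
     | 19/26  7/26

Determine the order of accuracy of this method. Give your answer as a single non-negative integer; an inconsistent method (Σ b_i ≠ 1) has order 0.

2

b = (19/26, 7/26)
c = (0, 13/7)
Σ b_i: 19/26·1 + 7/26·1 = 1 ✓
b·c: 7/26·13/7 = 1/2 ✓; 2 stages ⇒ order 2.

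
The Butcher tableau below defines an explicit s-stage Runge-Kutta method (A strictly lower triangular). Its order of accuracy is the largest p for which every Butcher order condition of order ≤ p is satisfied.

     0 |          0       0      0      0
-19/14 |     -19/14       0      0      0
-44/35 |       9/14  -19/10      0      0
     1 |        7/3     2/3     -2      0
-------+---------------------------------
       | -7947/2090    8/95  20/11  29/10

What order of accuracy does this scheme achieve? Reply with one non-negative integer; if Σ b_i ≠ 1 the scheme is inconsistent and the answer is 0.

2

b = (-7947/2090, 8/95, 20/11, 29/10)
c = (0, -19/14, -44/35, 1)
Ac = (0, 0, 361/140, 169/105)
Σ b_i: (-7947/2090)·1 + 8/95·1 + 20/11·1 + 29/10·1 = 1 ✓
b·c: 8/95·(-19/14) + 20/11·(-44/35) + 29/10·1 = 1/2 ✓
b·c²: 8/95·361/196 + 20/11·1936/1225 + 29/10·1 = 83/14 ≠ 1/3 ⇒ order 2.
b·Ac: 20/11·361/140 + 29/10·169/105 = 108061/11550 ≠ 1/6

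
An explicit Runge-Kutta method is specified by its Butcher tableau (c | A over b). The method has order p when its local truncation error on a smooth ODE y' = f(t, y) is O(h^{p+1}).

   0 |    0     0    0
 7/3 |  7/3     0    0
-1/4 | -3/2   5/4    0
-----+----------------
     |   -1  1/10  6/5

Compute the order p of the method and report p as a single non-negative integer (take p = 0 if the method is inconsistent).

b = (-1, 1/10, 6/5)
c = (0, 7/3, -1/4)
Ac = (0, 0, 35/12)
Σ b_i: (-1)·1 + 1/10·1 + 6/5·1 = 3/10 ≠ 1 ⇒ order 0.

0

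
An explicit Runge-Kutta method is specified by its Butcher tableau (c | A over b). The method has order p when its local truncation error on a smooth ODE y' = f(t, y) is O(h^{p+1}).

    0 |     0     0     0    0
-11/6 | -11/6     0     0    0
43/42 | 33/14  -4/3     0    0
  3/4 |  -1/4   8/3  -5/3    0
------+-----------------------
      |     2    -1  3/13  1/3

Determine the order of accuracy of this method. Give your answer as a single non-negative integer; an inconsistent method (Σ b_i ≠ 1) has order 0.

b = (2, -1, 3/13, 1/3)
c = (0, -11/6, 43/42, 3/4)
Ac = (0, 0, 22/9, -277/42)
Σ b_i: 2·1 + (-1)·1 + 3/13·1 + 1/3·1 = 61/39 ≠ 1 ⇒ order 0.

0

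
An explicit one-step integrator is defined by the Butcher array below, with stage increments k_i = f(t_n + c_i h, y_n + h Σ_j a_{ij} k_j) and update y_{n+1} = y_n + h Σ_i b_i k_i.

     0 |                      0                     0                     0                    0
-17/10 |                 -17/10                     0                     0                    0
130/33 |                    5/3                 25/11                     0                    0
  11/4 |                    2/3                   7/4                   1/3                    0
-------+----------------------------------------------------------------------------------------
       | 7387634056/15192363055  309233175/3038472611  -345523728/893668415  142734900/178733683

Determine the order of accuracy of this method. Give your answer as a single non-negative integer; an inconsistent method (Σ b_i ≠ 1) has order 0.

3

b = (7387634056/15192363055, 309233175/3038472611, -345523728/893668415, 142734900/178733683)
c = (0, -17/10, 130/33, 11/4)
Ac = (0, 0, -85/22, -6581/3960)
Σ b_i: 7387634056/15192363055·1 + 309233175/3038472611·1 + (-345523728/893668415)·1 + 142734900/178733683·1 = 1 ✓
b·c: 309233175/3038472611·(-17/10) + (-345523728/893668415)·130/33 + 142734900/178733683·11/4 = 1/2 ✓
b·c²: 309233175/3038472611·289/100 + (-345523728/893668415)·16900/1089 + 142734900/178733683·121/16 = 1/3 ✓
b·Ac: (-345523728/893668415)·(-85/22) + 142734900/178733683·(-6581/3960) = 1/6 ✓
b·c³: 309233175/3038472611·(-4913/1000) + (-345523728/893668415)·2197000/35937 + 142734900/178733683·1331/64 = -10657395943969/1415570769360 ≠ 1/4 ⇒ order 3.
b·(c∘Ac): (-345523728/893668415)·(-5525/363) + 142734900/178733683·(-6581/1440) = 9587581505/4289608392 ≠ 1/8
b·Ac²: (-345523728/893668415)·289/44 + 142734900/178733683·13369141/1306800 = 1992570061837/353892692340 ≠ 1/12
b·A²c: 142734900/178733683·(-85/66) = -183825250/178733683 ≠ 1/24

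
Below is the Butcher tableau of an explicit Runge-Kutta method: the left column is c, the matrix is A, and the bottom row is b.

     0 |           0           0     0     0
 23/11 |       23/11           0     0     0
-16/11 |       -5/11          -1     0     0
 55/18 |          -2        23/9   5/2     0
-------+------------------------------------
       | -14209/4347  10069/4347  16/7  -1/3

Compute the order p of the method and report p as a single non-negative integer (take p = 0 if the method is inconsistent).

b = (-14209/4347, 10069/4347, 16/7, -1/3)
c = (0, 23/11, -16/11, 55/18)
Ac = (0, 0, -23/11, 169/99)
Σ b_i: (-14209/4347)·1 + 10069/4347·1 + 16/7·1 + (-1/3)·1 = 1 ✓
b·c: 10069/4347·23/11 + 16/7·(-16/11) + (-1/3)·55/18 = 1/2 ✓
b·c²: 10069/4347·529/121 + 16/7·256/121 + (-1/3)·3025/324 = 9756269/823284 ≠ 1/3 ⇒ order 2.
b·Ac: 16/7·(-23/11) + (-1/3)·169/99 = -11119/2079 ≠ 1/6

2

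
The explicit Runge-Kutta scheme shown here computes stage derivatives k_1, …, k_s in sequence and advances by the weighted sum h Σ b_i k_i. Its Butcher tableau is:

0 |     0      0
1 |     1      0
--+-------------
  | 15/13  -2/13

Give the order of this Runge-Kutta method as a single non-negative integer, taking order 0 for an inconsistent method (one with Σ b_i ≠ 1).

1

b = (15/13, -2/13)
c = (0, 1)
Σ b_i: 15/13·1 + (-2/13)·1 = 1 ✓
b·c: (-2/13)·1 = -2/13 ≠ 1/2 ⇒ order 1.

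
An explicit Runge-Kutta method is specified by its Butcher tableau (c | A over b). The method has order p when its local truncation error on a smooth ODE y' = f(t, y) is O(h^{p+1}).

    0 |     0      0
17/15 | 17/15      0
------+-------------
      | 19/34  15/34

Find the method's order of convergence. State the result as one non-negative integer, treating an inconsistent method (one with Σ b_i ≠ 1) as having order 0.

b = (19/34, 15/34)
c = (0, 17/15)
Σ b_i: 19/34·1 + 15/34·1 = 1 ✓
b·c: 15/34·17/15 = 1/2 ✓; 2 stages ⇒ order 2.

2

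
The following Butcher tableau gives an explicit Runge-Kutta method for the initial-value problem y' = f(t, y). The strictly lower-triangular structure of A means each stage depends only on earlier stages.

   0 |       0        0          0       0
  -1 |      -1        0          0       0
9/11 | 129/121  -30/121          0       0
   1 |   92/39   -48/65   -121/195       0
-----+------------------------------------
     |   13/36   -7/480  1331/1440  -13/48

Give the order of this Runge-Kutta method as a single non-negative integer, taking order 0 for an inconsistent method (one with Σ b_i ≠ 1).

4

b = (13/36, -7/480, 1331/1440, -13/48)
c = (0, -1, 9/11, 1)
Ac = (0, 0, 30/121, 3/13)
Σ b_i: 13/36·1 + (-7/480)·1 + 1331/1440·1 + (-13/48)·1 = 1 ✓
b·c: (-7/480)·(-1) + 1331/1440·9/11 + (-13/48)·1 = 1/2 ✓
b·c²: (-7/480)·1 + 1331/1440·81/121 + (-13/48)·1 = 1/3 ✓
b·Ac: 1331/1440·30/121 + (-13/48)·3/13 = 1/6 ✓
b·c³: (-7/480)·(-1) + 1331/1440·729/1331 + (-13/48)·1 = 1/4 ✓
b·(c∘Ac): 1331/1440·270/1331 + (-13/48)·3/13 = 1/8 ✓
b·Ac²: 1331/1440·(-30/121) + (-13/48)·(-15/13) = 1/12 ✓
b·A²c: (-13/48)·(-2/13) = 1/24 ✓; 4 stages ⇒ order 4.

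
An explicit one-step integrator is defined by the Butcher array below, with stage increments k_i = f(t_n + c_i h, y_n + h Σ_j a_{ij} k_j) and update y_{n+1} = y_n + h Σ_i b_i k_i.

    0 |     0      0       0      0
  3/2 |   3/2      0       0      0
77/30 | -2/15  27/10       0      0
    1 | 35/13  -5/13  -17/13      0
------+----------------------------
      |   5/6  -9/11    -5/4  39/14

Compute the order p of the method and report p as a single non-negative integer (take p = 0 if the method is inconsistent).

b = (5/6, -9/11, -5/4, 39/14)
c = (0, 3/2, 77/30, 1)
Ac = (0, 0, 81/20, -59/15)
Σ b_i: 5/6·1 + (-9/11)·1 + (-5/4)·1 + 39/14·1 = 1433/924 ≠ 1 ⇒ order 0.

0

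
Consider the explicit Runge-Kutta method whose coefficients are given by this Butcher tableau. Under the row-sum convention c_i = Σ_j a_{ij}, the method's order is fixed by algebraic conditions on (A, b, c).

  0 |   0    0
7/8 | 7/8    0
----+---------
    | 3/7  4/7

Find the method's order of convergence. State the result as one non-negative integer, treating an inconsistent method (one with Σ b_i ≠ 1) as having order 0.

b = (3/7, 4/7)
c = (0, 7/8)
Σ b_i: 3/7·1 + 4/7·1 = 1 ✓
b·c: 4/7·7/8 = 1/2 ✓; 2 stages ⇒ order 2.

2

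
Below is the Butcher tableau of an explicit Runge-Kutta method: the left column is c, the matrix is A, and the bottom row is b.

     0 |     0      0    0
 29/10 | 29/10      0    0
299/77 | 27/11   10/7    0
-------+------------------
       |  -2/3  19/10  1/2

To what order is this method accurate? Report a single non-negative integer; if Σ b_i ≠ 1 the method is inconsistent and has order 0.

0

b = (-2/3, 19/10, 1/2)
c = (0, 29/10, 299/77)
Ac = (0, 0, 29/7)
Σ b_i: (-2/3)·1 + 19/10·1 + 1/2·1 = 26/15 ≠ 1 ⇒ order 0.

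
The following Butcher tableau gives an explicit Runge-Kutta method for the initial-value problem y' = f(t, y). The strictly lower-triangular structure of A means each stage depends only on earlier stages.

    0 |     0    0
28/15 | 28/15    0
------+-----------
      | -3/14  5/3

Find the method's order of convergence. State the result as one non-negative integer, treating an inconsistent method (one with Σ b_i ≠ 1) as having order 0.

0

b = (-3/14, 5/3)
c = (0, 28/15)
Σ b_i: (-3/14)·1 + 5/3·1 = 61/42 ≠ 1 ⇒ order 0.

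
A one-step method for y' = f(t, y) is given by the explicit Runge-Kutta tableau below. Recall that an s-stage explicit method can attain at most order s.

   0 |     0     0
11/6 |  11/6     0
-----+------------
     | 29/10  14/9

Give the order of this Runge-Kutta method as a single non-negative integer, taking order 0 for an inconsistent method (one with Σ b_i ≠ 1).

0

b = (29/10, 14/9)
c = (0, 11/6)
Σ b_i: 29/10·1 + 14/9·1 = 401/90 ≠ 1 ⇒ order 0.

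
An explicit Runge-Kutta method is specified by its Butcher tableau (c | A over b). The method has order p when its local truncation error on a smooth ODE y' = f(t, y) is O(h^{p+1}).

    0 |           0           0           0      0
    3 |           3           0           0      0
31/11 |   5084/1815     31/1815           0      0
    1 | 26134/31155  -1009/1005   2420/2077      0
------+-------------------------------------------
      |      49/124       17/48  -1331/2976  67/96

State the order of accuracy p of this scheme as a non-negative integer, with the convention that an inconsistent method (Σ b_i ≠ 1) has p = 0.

4

b = (49/124, 17/48, -1331/2976, 67/96)
c = (0, 3, 31/11, 1)
Ac = (0, 0, 31/605, 91/335)
Σ b_i: 49/124·1 + 17/48·1 + (-1331/2976)·1 + 67/96·1 = 1 ✓
b·c: 17/48·3 + (-1331/2976)·31/11 + 67/96·1 = 1/2 ✓
b·c²: 17/48·9 + (-1331/2976)·961/121 + 67/96·1 = 1/3 ✓
b·Ac: (-1331/2976)·31/605 + 67/96·91/335 = 1/6 ✓
b·c³: 17/48·27 + (-1331/2976)·29791/1331 + 67/96·1 = 1/4 ✓
b·(c∘Ac): (-1331/2976)·961/6655 + 67/96·91/335 = 1/8 ✓
b·Ac²: (-1331/2976)·93/605 + 67/96·73/335 = 1/12 ✓
b·A²c: 67/96·4/67 = 1/24 ✓; 4 stages ⇒ order 4.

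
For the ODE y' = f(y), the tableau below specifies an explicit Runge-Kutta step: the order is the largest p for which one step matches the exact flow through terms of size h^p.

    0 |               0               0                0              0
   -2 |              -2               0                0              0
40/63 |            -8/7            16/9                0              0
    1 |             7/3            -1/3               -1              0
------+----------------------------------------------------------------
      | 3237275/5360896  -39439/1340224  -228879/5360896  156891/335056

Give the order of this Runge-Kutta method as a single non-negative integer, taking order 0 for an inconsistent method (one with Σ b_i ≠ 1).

3

b = (3237275/5360896, -39439/1340224, -228879/5360896, 156891/335056)
c = (0, -2, 40/63, 1)
Ac = (0, 0, -32/9, 2/63)
Σ b_i: 3237275/5360896·1 + (-39439/1340224)·1 + (-228879/5360896)·1 + 156891/335056·1 = 1 ✓
b·c: (-39439/1340224)·(-2) + (-228879/5360896)·40/63 + 156891/335056·1 = 1/2 ✓
b·c²: (-39439/1340224)·4 + (-228879/5360896)·1600/3969 + 156891/335056·1 = 1/3 ✓
b·Ac: (-228879/5360896)·(-32/9) + 156891/335056·2/63 = 1/6 ✓
b·c³: (-39439/1340224)·(-8) + (-228879/5360896)·64000/250047 + 156891/335056·1 = 43868341/63325584 ≠ 1/4 ⇒ order 3.
b·(c∘Ac): (-228879/5360896)·(-1280/567) + 156891/335056·2/63 = 18637/167528 ≠ 1/8
b·Ac²: (-228879/5360896)·64/9 + 156891/335056·(-6892/3969) = -4419748/3957849 ≠ 1/12
b·A²c: 156891/335056·32/9 = 104594/62823 ≠ 1/24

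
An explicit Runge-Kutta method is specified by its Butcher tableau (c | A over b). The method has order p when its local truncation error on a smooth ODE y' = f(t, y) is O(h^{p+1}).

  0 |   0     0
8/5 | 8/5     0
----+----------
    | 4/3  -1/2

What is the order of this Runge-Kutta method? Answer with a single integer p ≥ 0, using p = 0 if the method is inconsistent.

b = (4/3, -1/2)
c = (0, 8/5)
Σ b_i: 4/3·1 + (-1/2)·1 = 5/6 ≠ 1 ⇒ order 0.

0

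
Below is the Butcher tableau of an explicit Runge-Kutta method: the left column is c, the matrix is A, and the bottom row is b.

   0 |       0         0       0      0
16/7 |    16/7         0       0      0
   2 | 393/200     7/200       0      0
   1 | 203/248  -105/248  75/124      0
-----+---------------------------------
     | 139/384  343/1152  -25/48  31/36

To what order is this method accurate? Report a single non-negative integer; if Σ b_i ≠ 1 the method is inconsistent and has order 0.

b = (139/384, 343/1152, -25/48, 31/36)
c = (0, 16/7, 2, 1)
Ac = (0, 0, 2/25, 15/62)
Σ b_i: 139/384·1 + 343/1152·1 + (-25/48)·1 + 31/36·1 = 1 ✓
b·c: 343/1152·16/7 + (-25/48)·2 + 31/36·1 = 1/2 ✓
b·c²: 343/1152·256/49 + (-25/48)·4 + 31/36·1 = 1/3 ✓
b·Ac: (-25/48)·2/25 + 31/36·15/62 = 1/6 ✓
b·c³: 343/1152·4096/343 + (-25/48)·8 + 31/36·1 = 1/4 ✓
b·(c∘Ac): (-25/48)·4/25 + 31/36·15/62 = 1/8 ✓
b·Ac²: (-25/48)·32/175 + 31/36·45/217 = 1/12 ✓
b·A²c: 31/36·3/62 = 1/24 ✓; 4 stages ⇒ order 4.

4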